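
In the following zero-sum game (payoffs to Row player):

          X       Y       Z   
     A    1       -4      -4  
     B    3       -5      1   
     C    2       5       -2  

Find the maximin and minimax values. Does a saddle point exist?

Maximin = -2, Minimax = 1, Saddle: False

Work:
Row minimums: [-4, -5, -2] → maximin = -2
Column maximums: [3, 5, 1] → minimax = 1
No saddle point (maximin ≠ minimax). Mixed strategy needed.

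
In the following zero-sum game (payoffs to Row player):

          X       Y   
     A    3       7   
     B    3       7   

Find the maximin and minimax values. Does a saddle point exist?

Maximin = 3, Minimax = 3, Saddle: True

Work:
Row minimums: [3, 3] → maximin = 3
Column maximums: [3, 7] → minimax = 3
Saddle point exists! Game value = 3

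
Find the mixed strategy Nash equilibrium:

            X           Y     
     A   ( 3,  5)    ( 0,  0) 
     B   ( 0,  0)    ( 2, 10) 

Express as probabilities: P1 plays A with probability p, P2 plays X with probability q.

p = 0.6667, q = 0.4

Work:
Find probabilities that make opponent indifferent:
P2 chooses q to make P1 indifferent between A and B
P1 chooses p to make P2 indifferent between X and Y
Mixed NE: P1 plays (A: 0.6667, B: 0.3333), P2 plays (X: 0.4, Y: 0.6)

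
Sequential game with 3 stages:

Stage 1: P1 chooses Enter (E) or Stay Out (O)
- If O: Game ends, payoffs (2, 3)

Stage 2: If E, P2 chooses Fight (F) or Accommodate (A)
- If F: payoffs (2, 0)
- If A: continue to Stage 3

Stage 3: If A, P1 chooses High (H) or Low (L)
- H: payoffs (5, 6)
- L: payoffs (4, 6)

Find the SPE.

SPE: (E, A, H); Outcome (5, 6)

Work:
Stage 3: P1 chooses H (5 vs 4)
Stage 2: P2: F->0, A->6 (anticipating H). Choose A
Stage 1: P1: O->2, E->5 (anticipating A, H). Choose E
SPE path: E -> A -> H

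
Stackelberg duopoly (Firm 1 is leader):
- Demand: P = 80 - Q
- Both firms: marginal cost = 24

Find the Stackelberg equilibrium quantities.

q₁* (leader) = 28.0, q₂* (follower) = 14.0

Work:
Follower's reaction: q₂ = (a - c - q₁)/2
Leader substitutes: π₁ = q₁·(a - q₁ - (a-c-q₁)/2 - c)
FOC: q₁* = (80 - 24)/2 = 28.00
Then: q₂* = (80 - 24 - 28.0)/2 = 14.00
Leader has first-mover advantage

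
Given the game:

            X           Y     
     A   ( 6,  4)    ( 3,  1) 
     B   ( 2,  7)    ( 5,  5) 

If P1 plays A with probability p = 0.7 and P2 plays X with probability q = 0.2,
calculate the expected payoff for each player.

E[P1] = 3.84, E[P2] = 2.74

Work:
E[P1] = p·q·π₁(A,X) + p·(1-q)·π₁(A,Y) + (1-p)·q·π₁(B,X) + (1-p)·(1-q)·π₁(B,Y)
= 0.7·0.2·6 + 0.7·0.8·3 + 0.3·0.2·2 + 0.3·0.8·5
= 3.84

E[P2] = 2.74 (similar calculation)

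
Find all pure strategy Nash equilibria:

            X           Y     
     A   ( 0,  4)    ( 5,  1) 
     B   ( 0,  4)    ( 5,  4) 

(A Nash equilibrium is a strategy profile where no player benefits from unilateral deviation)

Nash equilibrium: (A, X), (B, X), (B, Y)

Work:
Best responses:
  P1 vs X: payoffs [0, 0] → best response A/B (payoff 0)
  P1 vs Y: payoffs [5, 5] → best response A/B (payoff 5)
  P2 vs A: payoffs [4, 1] → best response X (payoff 4)
  P2 vs B: payoffs [4, 4] → best response X/Y (payoff 4)
Mutual best responses: (A,X), (B,X), (B,Y) → Nash equilibria.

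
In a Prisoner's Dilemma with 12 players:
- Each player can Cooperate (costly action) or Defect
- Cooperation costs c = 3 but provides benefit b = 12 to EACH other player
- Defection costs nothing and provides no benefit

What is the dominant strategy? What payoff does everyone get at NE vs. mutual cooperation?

Dominant: Defect; NE payoff = 0; Coop payoff = 129

Work:
Defect dominates (saves cost c = 3, benefit to others is external)
NE: All defect → everyone gets 0
If all cooperate: each receives (11)×12 - 3 = 129
Social dilemma: 129 > 0 but NE gives 0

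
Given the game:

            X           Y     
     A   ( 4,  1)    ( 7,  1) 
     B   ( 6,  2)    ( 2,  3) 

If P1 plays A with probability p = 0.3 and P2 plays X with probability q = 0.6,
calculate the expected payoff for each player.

E[P1] = 4.64, E[P2] = 1.98

Work:
E[P1] = p·q·π₁(A,X) + p·(1-q)·π₁(A,Y) + (1-p)·q·π₁(B,X) + (1-p)·(1-q)·π₁(B,Y)
= 0.3·0.6·4 + 0.3·0.4·7 + 0.7·0.6·6 + 0.7·0.4·2
= 4.64

E[P2] = 1.98 (similar calculation)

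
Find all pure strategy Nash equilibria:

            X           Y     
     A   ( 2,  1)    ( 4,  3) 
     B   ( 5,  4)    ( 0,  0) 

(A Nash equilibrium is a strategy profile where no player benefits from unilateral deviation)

Nash equilibrium: (A, Y), (B, X)

Work:
Best responses:
  P1 vs X: payoffs [2, 5] → best response B (payoff 5)
  P1 vs Y: payoffs [4, 0] → best response A (payoff 4)
  P2 vs A: payoffs [1, 3] → best response Y (payoff 3)
  P2 vs B: payoffs [4, 0] → best response X (payoff 4)
Mutual best responses: (A,Y), (B,X) → Nash equilibria.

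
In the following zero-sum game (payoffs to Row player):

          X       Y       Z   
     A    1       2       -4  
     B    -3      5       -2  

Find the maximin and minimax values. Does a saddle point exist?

Maximin = -3, Minimax = -2, Saddle: False

Work:
Row minimums: [-4, -3] → maximin = -3
Column maximums: [1, 5, -2] → minimax = -2
No saddle point (maximin ≠ minimax). Mixed strategy needed.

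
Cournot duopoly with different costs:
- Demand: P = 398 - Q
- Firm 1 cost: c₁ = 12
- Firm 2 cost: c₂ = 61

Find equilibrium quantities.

q₁* = 145.0, q₂* = 96.0

Work:
Reaction: q₁ = (398 - 12 - q₂)/2
Reaction: q₂ = (398 - 61 - q₁)/2
Solve simultaneously:
q₁* = (398 - 2×12 + 61)/3 = 145.0
q₂* = (398 - 2×61 + 12)/3 = 96.0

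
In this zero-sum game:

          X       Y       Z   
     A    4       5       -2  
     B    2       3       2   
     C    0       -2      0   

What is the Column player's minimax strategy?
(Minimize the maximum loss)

Column should play Z, value = 2

Work:
Column player minimizes Row's maximum payoff:
Column X: max payoff to Row = 4
Column Y: max payoff to Row = 5
Column Z: max payoff to Row = 2
Minimum is 2, achieved by column Z.
Minimax strategy: Z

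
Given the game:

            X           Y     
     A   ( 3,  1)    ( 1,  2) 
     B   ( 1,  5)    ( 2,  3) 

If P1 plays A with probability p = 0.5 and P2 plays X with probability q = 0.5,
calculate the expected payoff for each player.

E[P1] = 1.75, E[P2] = 2.75

Work:
E[P1] = p·q·π₁(A,X) + p·(1-q)·π₁(A,Y) + (1-p)·q·π₁(B,X) + (1-p)·(1-q)·π₁(B,Y)
= 0.5·0.5·3 + 0.5·0.5·1 + 0.5·0.5·1 + 0.5·0.5·2
= 1.75

E[P2] = 2.75 (similar calculation)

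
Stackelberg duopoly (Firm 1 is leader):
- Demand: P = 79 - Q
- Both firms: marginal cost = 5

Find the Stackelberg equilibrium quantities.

q₁* (leader) = 37.0, q₂* (follower) = 18.5

Work:
Follower's reaction: q₂ = (a - c - q₁)/2
Leader substitutes: π₁ = q₁·(a - q₁ - (a-c-q₁)/2 - c)
FOC: q₁* = (79 - 5)/2 = 37.00
Then: q₂* = (79 - 5 - 37.0)/2 = 18.50
Leader has first-mover advantage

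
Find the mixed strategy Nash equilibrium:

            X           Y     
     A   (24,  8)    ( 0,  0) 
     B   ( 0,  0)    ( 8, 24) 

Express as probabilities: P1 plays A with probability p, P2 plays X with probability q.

p = 0.75, q = 0.25

Work:
Find probabilities that make opponent indifferent:
P2 chooses q to make P1 indifferent between A and B
P1 chooses p to make P2 indifferent between X and Y
Mixed NE: P1 plays (A: 0.75, B: 0.25), P2 plays (X: 0.25, Y: 0.75)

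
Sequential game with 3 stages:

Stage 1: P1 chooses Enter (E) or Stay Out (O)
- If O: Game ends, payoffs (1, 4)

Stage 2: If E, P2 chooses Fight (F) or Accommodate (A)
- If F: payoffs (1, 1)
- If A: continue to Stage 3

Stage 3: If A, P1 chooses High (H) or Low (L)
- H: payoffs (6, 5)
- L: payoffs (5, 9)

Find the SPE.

SPE: (E, A, H); Outcome (6, 5)

Work:
Stage 3: P1 chooses H (6 vs 5)
Stage 2: P2: F->1, A->5 (anticipating H). Choose A
Stage 1: P1: O->1, E->6 (anticipating A, H). Choose E
SPE path: E -> A -> H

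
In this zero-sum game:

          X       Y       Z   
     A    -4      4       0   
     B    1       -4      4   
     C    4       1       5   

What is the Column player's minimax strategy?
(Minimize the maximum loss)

Column should play X or Y (all achieve the minimum), value = 4

Work:
Column player minimizes Row's maximum payoff:
Column X: max payoff to Row = 4
Column Y: max payoff to Row = 4
Column Z: max payoff to Row = 5
Minimum is 4, achieved by columns X, Y (tied).
Each of X or Y is a minimax strategy.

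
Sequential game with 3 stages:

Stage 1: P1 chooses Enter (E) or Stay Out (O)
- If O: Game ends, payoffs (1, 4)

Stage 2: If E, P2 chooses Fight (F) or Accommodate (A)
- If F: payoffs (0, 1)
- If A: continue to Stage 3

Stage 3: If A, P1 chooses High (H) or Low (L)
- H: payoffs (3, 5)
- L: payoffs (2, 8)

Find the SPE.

SPE: (E, A, H); Outcome (3, 5)

Work:
Stage 3: P1 chooses H (3 vs 2)
Stage 2: P2: F->1, A->5 (anticipating H). Choose A
Stage 1: P1: O->1, E->3 (anticipating A, H). Choose E
SPE path: E -> A -> H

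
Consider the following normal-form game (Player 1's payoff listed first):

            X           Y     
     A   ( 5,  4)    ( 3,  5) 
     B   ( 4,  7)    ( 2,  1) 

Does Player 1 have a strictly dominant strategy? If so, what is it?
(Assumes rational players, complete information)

Yes, Player 1's strictly dominant strategy is A

Work:
A strategy strictly dominates another if it gives a strictly higher payoff against every opponent action. Compare each pair of P1's strategies column-by-column:
  A vs B: [5 vs 4, 3 vs 2] → A strictly dominates B
  B vs A: [4 vs 5, 2 vs 3] → B does not strictly dominate A (column X: 4 ≤ 5)
A strictly dominates every other strategy → strictly dominant.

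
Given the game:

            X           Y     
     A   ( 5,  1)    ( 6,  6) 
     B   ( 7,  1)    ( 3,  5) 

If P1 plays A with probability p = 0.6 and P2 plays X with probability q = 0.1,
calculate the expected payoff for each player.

E[P1] = 4.9, E[P2] = 5.14

Work:
E[P1] = p·q·π₁(A,X) + p·(1-q)·π₁(A,Y) + (1-p)·q·π₁(B,X) + (1-p)·(1-q)·π₁(B,Y)
= 0.6·0.1·5 + 0.6·0.9·6 + 0.4·0.1·7 + 0.4·0.9·3
= 4.9

E[P2] = 5.14 (similar calculation)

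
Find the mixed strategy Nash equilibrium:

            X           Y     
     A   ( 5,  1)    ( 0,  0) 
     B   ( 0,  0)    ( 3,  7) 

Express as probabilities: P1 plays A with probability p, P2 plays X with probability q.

p = 0.875, q = 0.375

Work:
Find probabilities that make opponent indifferent:
P2 chooses q to make P1 indifferent between A and B
P1 chooses p to make P2 indifferent between X and Y
Mixed NE: P1 plays (A: 0.875, B: 0.125), P2 plays (X: 0.375, Y: 0.625)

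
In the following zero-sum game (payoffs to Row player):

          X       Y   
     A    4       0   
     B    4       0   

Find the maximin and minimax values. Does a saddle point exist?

Maximin = 0, Minimax = 0, Saddle: True

Work:
Row minimums: [0, 0] → maximin = 0
Column maximums: [4, 0] → minimax = 0
Saddle point exists! Game value = 0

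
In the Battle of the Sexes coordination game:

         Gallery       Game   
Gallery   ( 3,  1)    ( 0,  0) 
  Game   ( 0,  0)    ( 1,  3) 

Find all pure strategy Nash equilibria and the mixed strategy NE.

Pure NE: (Gallery, Gallery) and (Game, Game); Mixed NE: p = 0.75, q = 0.25

Work:
Check pure NE:
(Gallery, Gallery): (3, 1) - no unilateral deviation beneficial
(Game, Game): (1, 3) - no unilateral deviation beneficial
Mixed NE: P1 plays Gallery with p = 0.75, P2 plays Gallery with q = 0.25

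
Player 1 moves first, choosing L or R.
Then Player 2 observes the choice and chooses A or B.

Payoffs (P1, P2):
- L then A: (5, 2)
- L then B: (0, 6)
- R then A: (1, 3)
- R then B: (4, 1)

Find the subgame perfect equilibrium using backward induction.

P1 plays R, P2 plays B after L and A after R; Payoff (1, 3)

Work:
Backward induction:
After L: P2 chooses B → P1 gets 0
After R: P2 chooses A → P1 gets 1
P1 chooses R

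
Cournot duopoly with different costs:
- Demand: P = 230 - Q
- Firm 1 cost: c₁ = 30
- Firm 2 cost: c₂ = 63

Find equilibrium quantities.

q₁* = 77.67, q₂* = 44.67

Work:
Reaction: q₁ = (230 - 30 - q₂)/2
Reaction: q₂ = (230 - 63 - q₁)/2
Solve simultaneously:
q₁* = (230 - 2×30 + 63)/3 = 77.67
q₂* = (230 - 2×63 + 30)/3 = 44.67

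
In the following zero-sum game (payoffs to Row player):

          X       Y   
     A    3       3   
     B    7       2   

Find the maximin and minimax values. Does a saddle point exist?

Maximin = 3, Minimax = 3, Saddle: True

Work:
Row minimums: [3, 2] → maximin = 3
Column maximums: [7, 3] → minimax = 3
Saddle point exists! Game value = 3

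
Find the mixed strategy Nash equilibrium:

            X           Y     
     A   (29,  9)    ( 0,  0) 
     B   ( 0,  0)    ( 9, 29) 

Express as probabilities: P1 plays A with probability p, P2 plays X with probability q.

p = 0.7632, q = 0.2368

Work:
Find probabilities that make opponent indifferent:
P2 chooses q to make P1 indifferent between A and B
P1 chooses p to make P2 indifferent between X and Y
Mixed NE: P1 plays (A: 0.7632, B: 0.2368), P2 plays (X: 0.2368, Y: 0.7632)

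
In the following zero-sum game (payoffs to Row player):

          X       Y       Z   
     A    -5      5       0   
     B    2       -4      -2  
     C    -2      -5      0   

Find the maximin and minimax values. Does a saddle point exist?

Maximin = -4, Minimax = 0, Saddle: False

Work:
Row minimums: [-5, -4, -5] → maximin = -4
Column maximums: [2, 5, 0] → minimax = 0
No saddle point (maximin ≠ minimax). Mixed strategy needed.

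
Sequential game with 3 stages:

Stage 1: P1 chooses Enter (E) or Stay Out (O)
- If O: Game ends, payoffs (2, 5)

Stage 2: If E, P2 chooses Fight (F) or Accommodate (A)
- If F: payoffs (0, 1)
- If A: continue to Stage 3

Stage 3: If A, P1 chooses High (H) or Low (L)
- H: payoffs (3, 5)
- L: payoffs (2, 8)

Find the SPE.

SPE: (E, A, H); Outcome (3, 5)

Work:
Stage 3: P1 chooses H (3 vs 2)
Stage 2: P2: F->1, A->5 (anticipating H). Choose A
Stage 1: P1: O->2, E->3 (anticipating A, H). Choose E
SPE path: E -> A -> H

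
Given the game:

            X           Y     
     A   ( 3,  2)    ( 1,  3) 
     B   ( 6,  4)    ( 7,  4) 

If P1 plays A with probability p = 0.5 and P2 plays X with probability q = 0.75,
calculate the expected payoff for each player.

E[P1] = 4.375, E[P2] = 3.125

Work:
E[P1] = p·q·π₁(A,X) + p·(1-q)·π₁(A,Y) + (1-p)·q·π₁(B,X) + (1-p)·(1-q)·π₁(B,Y)
= 0.5·0.75·3 + 0.5·0.25·1 + 0.5·0.75·6 + 0.5·0.25·7
= 4.375

E[P2] = 3.125 (similar calculation)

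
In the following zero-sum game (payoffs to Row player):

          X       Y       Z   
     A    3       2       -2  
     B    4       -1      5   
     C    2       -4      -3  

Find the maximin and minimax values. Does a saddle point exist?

Maximin = -1, Minimax = 2, Saddle: False

Work:
Row minimums: [-2, -1, -4] → maximin = -1
Column maximums: [4, 2, 5] → minimax = 2
No saddle point (maximin ≠ minimax). Mixed strategy needed.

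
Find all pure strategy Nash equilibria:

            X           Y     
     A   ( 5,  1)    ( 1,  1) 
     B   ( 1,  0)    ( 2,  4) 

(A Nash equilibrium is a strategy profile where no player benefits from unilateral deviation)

Nash equilibrium: (A, X), (B, Y)

Work:
Best responses:
  P1 vs X: payoffs [5, 1] → best response A (payoff 5)
  P1 vs Y: payoffs [1, 2] → best response B (payoff 2)
  P2 vs A: payoffs [1, 1] → best response X/Y (payoff 1)
  P2 vs B: payoffs [0, 4] → best response Y (payoff 4)
Mutual best responses: (A,X), (B,Y) → Nash equilibria.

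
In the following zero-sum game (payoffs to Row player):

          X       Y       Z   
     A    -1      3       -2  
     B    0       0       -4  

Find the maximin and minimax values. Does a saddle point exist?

Maximin = -2, Minimax = -2, Saddle: True

Work:
Row minimums: [-2, -4] → maximin = -2
Column maximums: [0, 3, -2] → minimax = -2
Saddle point exists! Game value = -2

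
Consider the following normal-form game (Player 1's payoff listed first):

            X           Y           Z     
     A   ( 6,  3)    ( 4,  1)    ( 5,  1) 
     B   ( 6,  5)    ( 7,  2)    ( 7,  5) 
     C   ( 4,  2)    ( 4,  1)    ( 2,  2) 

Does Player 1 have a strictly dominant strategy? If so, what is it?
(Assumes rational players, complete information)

No strictly dominant strategy exists for Player 1

Work:
A strategy strictly dominates another if it gives a strictly higher payoff against every opponent action. Compare each pair of P1's strategies column-by-column:
  A vs B: [6 vs 6, 4 vs 7, 5 vs 7] → A does not strictly dominate B (column X: 6 ≤ 6)
  A vs C: [6 vs 4, 4 vs 4, 5 vs 2] → A does not strictly dominate C (column Y: 4 ≤ 4)
  B vs A: [6 vs 6, 7 vs 4, 7 vs 5] → B does not strictly dominate A (column X: 6 ≤ 6)
  B vs C: [6 vs 4, 7 vs 4, 7 vs 2] → B strictly dominates C
  C vs A: [4 vs 6, 4 vs 4, 2 vs 5] → C does not strictly dominate A (column X: 4 ≤ 6)
  C vs B: [4 vs 6, 4 vs 7, 2 vs 7] → C does not strictly dominate B (column X: 4 ≤ 6)
No single strategy strictly dominates all others → no strictly dominant strategy.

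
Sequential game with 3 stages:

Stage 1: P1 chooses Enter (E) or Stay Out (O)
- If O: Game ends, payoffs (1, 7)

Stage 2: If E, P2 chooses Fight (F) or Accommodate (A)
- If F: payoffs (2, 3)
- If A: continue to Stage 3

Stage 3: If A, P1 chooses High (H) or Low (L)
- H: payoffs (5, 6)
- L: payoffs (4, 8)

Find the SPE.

SPE: (E, A, H); Outcome (5, 6)

Work:
Stage 3: P1 chooses H (5 vs 4)
Stage 2: P2: F->3, A->6 (anticipating H). Choose A
Stage 1: P1: O->1, E->5 (anticipating A, H). Choose E
SPE path: E -> A -> H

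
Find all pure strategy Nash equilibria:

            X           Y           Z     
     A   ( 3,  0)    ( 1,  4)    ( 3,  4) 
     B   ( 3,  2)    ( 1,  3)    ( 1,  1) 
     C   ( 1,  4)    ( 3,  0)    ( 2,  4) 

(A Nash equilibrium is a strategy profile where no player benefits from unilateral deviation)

Nash equilibrium: (A, Z)

Work:
Best responses:
  P1 vs X: payoffs [3, 3, 1] → best response A/B (payoff 3)
  P1 vs Y: payoffs [1, 1, 3] → best response C (payoff 3)
  P1 vs Z: payoffs [3, 1, 2] → best response A (payoff 3)
  P2 vs A: payoffs [0, 4, 4] → best response Y/Z (payoff 4)
  P2 vs B: payoffs [2, 3, 1] → best response Y (payoff 3)
  P2 vs C: payoffs [4, 0, 4] → best response X/Z (payoff 4)
Mutual best responses: (A,Z) → Nash equilibria.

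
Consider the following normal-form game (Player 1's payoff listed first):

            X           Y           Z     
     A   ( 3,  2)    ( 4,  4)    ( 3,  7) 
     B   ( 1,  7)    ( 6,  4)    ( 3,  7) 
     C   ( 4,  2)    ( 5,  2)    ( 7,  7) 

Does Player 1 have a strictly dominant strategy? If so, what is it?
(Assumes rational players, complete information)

No strictly dominant strategy exists for Player 1

Work:
A strategy strictly dominates another if it gives a strictly higher payoff against every opponent action. Compare each pair of P1's strategies column-by-column:
  A vs B: [3 vs 1, 4 vs 6, 3 vs 3] → A does not strictly dominate B (column Y: 4 ≤ 6)
  A vs C: [3 vs 4, 4 vs 5, 3 vs 7] → A does not strictly dominate C (column X: 3 ≤ 4)
  B vs A: [1 vs 3, 6 vs 4, 3 vs 3] → B does not strictly dominate A (column X: 1 ≤ 3)
  B vs C: [1 vs 4, 6 vs 5, 3 vs 7] → B does not strictly dominate C (column X: 1 ≤ 4)
  C vs A: [4 vs 3, 5 vs 4, 7 vs 3] → C strictly dominates A
  C vs B: [4 vs 1, 5 vs 6, 7 vs 3] → C does not strictly dominate B (column Y: 5 ≤ 6)
No single strategy strictly dominates all others → no strictly dominant strategy.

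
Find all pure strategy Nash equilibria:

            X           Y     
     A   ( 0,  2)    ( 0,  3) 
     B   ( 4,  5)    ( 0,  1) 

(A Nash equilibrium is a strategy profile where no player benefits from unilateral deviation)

Nash equilibrium: (A, Y), (B, X)

Work:
Best responses:
  P1 vs X: payoffs [0, 4] → best response B (payoff 4)
  P1 vs Y: payoffs [0, 0] → best response A/B (payoff 0)
  P2 vs A: payoffs [2, 3] → best response Y (payoff 3)
  P2 vs B: payoffs [5, 1] → best response X (payoff 5)
Mutual best responses: (A,Y), (B,X) → Nash equilibria.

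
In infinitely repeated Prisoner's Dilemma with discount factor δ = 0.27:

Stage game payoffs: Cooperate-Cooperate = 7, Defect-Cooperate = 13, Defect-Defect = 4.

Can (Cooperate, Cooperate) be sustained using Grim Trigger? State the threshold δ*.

δ* = 0.6667; since δ = 0.27 < 0.6667, cooperation cannot be sustained

Work:
For Grim Trigger:
Cooperate forever: 7/(1-δ)
Defect then punished: 13 + 4·δ/(1-δ)
Need: 7/(1-δ) ≥ 13 + 4·δ/(1-δ)
Solving: δ ≥ (T-R)/(T-P) = (13-7)/(13-4) = 0.6667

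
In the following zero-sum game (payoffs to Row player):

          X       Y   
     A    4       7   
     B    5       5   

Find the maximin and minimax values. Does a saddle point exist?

Maximin = 5, Minimax = 5, Saddle: True

Work:
Row minimums: [4, 5] → maximin = 5
Column maximums: [5, 7] → minimax = 5
Saddle point exists! Game value = 5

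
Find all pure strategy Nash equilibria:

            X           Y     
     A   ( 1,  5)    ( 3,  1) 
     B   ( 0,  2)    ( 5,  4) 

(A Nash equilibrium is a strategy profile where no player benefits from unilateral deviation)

Nash equilibrium: (A, X), (B, Y)

Work:
Best responses:
  P1 vs X: payoffs [1, 0] → best response A (payoff 1)
  P1 vs Y: payoffs [3, 5] → best response B (payoff 5)
  P2 vs A: payoffs [5, 1] → best response X (payoff 5)
  P2 vs B: payoffs [2, 4] → best response Y (payoff 4)
Mutual best responses: (A,X), (B,Y) → Nash equilibria.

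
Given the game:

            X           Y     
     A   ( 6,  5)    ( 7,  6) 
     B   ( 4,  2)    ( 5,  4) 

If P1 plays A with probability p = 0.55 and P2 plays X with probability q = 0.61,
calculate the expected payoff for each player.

E[P1] = 5.49, E[P2] = 4.2155

Work:
E[P1] = p·q·π₁(A,X) + p·(1-q)·π₁(A,Y) + (1-p)·q·π₁(B,X) + (1-p)·(1-q)·π₁(B,Y)
= 0.55·0.61·6 + 0.55·0.39·7 + 0.45·0.61·4 + 0.45·0.39·5
= 5.49

E[P2] = 4.2155 (similar calculation)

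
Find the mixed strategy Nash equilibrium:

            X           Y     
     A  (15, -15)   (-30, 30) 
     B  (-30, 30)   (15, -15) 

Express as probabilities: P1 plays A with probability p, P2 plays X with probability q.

p = 0.5, q = 0.5

Work:
Find probabilities that make opponent indifferent:
P2 chooses q to make P1 indifferent between A and B
P1 chooses p to make P2 indifferent between X and Y
Mixed NE: P1 plays (A: 0.5, B: 0.5), P2 plays (X: 0.5, Y: 0.5)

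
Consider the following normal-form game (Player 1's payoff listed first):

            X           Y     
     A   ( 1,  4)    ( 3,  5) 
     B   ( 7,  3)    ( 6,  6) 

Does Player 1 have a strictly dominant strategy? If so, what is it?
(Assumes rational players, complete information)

Yes, Player 1's strictly dominant strategy is B

Work:
A strategy strictly dominates another if it gives a strictly higher payoff against every opponent action. Compare each pair of P1's strategies column-by-column:
  A vs B: [1 vs 7, 3 vs 6] → A does not strictly dominate B (column X: 1 ≤ 7)
  B vs A: [7 vs 1, 6 vs 3] → B strictly dominates A
B strictly dominates every other strategy → strictly dominant.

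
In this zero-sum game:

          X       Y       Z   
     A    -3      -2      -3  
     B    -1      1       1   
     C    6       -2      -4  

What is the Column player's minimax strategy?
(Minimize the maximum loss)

Column should play Y or Z (all achieve the minimum), value = 1

Work:
Column player minimizes Row's maximum payoff:
Column X: max payoff to Row = 6
Column Y: max payoff to Row = 1
Column Z: max payoff to Row = 1
Minimum is 1, achieved by columns Y, Z (tied).
Each of Y or Z is a minimax strategy.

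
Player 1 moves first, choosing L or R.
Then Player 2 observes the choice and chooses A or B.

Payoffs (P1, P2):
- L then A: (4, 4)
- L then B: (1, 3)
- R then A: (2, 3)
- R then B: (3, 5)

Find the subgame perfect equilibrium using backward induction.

P1 plays L, P2 plays A after L and B after R; Payoff (4, 4)

Work:
Backward induction:
After L: P2 chooses A → P1 gets 4
After R: P2 chooses B → P1 gets 3
P1 chooses L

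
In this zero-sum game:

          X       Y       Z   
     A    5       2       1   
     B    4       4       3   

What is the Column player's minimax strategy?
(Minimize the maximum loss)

Column should play Z, value = 3

Work:
Column player minimizes Row's maximum payoff:
Column X: max payoff to Row = 5
Column Y: max payoff to Row = 4
Column Z: max payoff to Row = 3
Minimum is 3, achieved by column Z.
Minimax strategy: Z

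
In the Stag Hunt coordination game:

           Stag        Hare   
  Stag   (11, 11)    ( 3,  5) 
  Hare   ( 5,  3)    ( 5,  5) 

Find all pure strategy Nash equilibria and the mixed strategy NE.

Pure NE: (Stag, Stag) and (Hare, Hare); Mixed NE: p = 0.25, q = 0.25

Work:
Check pure NE:
(Stag, Stag): (11, 11) - no unilateral deviation beneficial
(Hare, Hare): (5, 5) - no unilateral deviation beneficial
Mixed NE: P1 plays Stag with p = 0.25, P2 plays Stag with q = 0.25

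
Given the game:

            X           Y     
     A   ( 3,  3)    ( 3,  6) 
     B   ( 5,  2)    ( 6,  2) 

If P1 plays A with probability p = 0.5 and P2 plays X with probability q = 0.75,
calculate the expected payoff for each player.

E[P1] = 4.125, E[P2] = 2.875

Work:
E[P1] = p·q·π₁(A,X) + p·(1-q)·π₁(A,Y) + (1-p)·q·π₁(B,X) + (1-p)·(1-q)·π₁(B,Y)
= 0.5·0.75·3 + 0.5·0.25·3 + 0.5·0.75·5 + 0.5·0.25·6
= 4.125

E[P2] = 2.875 (similar calculation)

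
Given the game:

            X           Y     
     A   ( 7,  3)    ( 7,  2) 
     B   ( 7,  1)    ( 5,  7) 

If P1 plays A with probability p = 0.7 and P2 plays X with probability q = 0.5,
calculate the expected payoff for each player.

E[P1] = 6.7, E[P2] = 2.95

Work:
E[P1] = p·q·π₁(A,X) + p·(1-q)·π₁(A,Y) + (1-p)·q·π₁(B,X) + (1-p)·(1-q)·π₁(B,Y)
= 0.7·0.5·7 + 0.7·0.5·7 + 0.3·0.5·7 + 0.3·0.5·5
= 6.7

E[P2] = 2.95 (similar calculation)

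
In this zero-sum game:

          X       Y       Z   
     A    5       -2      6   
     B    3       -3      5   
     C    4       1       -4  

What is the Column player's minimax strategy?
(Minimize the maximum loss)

Column should play Y, value = 1

Work:
Column player minimizes Row's maximum payoff:
Column X: max payoff to Row = 5
Column Y: max payoff to Row = 1
Column Z: max payoff to Row = 6
Minimum is 1, achieved by column Y.
Minimax strategy: Y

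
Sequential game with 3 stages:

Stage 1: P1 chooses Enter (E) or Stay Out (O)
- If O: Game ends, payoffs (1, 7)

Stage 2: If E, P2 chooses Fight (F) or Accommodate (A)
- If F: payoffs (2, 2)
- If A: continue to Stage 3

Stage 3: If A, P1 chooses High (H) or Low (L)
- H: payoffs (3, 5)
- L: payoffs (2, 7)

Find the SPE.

SPE: (E, A, H); Outcome (3, 5)

Work:
Stage 3: P1 chooses H (3 vs 2)
Stage 2: P2: F->2, A->5 (anticipating H). Choose A
Stage 1: P1: O->1, E->3 (anticipating A, H). Choose E
SPE path: E -> A -> H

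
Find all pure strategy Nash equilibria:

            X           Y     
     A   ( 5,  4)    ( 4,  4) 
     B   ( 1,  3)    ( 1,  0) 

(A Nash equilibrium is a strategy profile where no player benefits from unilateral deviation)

Nash equilibrium: (A, X), (A, Y)

Work:
Best responses:
  P1 vs X: payoffs [5, 1] → best response A (payoff 5)
  P1 vs Y: payoffs [4, 1] → best response A (payoff 4)
  P2 vs A: payoffs [4, 4] → best response X/Y (payoff 4)
  P2 vs B: payoffs [3, 0] → best response X (payoff 3)
Mutual best responses: (A,X), (A,Y) → Nash equilibria.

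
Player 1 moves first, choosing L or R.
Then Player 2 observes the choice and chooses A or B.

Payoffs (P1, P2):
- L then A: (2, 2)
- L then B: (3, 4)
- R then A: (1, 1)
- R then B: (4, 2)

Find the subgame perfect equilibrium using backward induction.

P1 plays R, P2 plays B after L and B after R; Payoff (4, 2)

Work:
Backward induction:
After L: P2 chooses B → P1 gets 3
After R: P2 chooses B → P1 gets 4
P1 chooses R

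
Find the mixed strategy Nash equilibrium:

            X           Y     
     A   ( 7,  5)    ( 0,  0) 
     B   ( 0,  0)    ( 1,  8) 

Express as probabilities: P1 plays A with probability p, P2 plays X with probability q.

p = 0.6154, q = 0.125

Work:
Find probabilities that make opponent indifferent:
P2 chooses q to make P1 indifferent between A and B
P1 chooses p to make P2 indifferent between X and Y
Mixed NE: P1 plays (A: 0.6154, B: 0.3846), P2 plays (X: 0.125, Y: 0.875)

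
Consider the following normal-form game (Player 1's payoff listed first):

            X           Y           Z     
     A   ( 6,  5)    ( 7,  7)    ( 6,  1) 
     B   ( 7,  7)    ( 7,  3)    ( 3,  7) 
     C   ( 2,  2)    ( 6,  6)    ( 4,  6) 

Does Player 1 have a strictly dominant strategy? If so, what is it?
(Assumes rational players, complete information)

No strictly dominant strategy exists for Player 1

Work:
A strategy strictly dominates another if it gives a strictly higher payoff against every opponent action. Compare each pair of P1's strategies column-by-column:
  A vs B: [6 vs 7, 7 vs 7, 6 vs 3] → A does not strictly dominate B (column X: 6 ≤ 7)
  A vs C: [6 vs 2, 7 vs 6, 6 vs 4] → A strictly dominates C
  B vs A: [7 vs 6, 7 vs 7, 3 vs 6] → B does not strictly dominate A (column Y: 7 ≤ 7)
  B vs C: [7 vs 2, 7 vs 6, 3 vs 4] → B does not strictly dominate C (column Z: 3 ≤ 4)
  C vs A: [2 vs 6, 6 vs 7, 4 vs 6] → C does not strictly dominate A (column X: 2 ≤ 6)
  C vs B: [2 vs 7, 6 vs 7, 4 vs 3] → C does not strictly dominate B (column X: 2 ≤ 7)
No single strategy strictly dominates all others → no strictly dominant strategy.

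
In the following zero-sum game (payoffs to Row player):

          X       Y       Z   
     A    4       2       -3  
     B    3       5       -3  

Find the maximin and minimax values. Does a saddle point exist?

Maximin = -3, Minimax = -3, Saddle: True

Work:
Row minimums: [-3, -3] → maximin = -3
Column maximums: [4, 5, -3] → minimax = -3
Saddle point exists! Game value = -3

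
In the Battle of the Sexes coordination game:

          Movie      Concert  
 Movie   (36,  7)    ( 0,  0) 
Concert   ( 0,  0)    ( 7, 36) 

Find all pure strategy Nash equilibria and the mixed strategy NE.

Pure NE: (Movie, Movie) and (Concert, Concert); Mixed NE: p = 0.8372, q = 0.1628

Work:
Check pure NE:
(Movie, Movie): (36, 7) - no unilateral deviation beneficial
(Concert, Concert): (7, 36) - no unilateral deviation beneficial
Mixed NE: P1 plays Movie with p = 0.8372, P2 plays Movie with q = 0.1628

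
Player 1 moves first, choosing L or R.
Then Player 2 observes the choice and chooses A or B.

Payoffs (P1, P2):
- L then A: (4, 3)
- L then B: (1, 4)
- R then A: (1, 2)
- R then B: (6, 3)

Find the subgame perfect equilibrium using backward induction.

P1 plays R, P2 plays B after L and B after R; Payoff (6, 3)

Work:
Backward induction:
After L: P2 chooses B → P1 gets 1
After R: P2 chooses B → P1 gets 6
P1 chooses R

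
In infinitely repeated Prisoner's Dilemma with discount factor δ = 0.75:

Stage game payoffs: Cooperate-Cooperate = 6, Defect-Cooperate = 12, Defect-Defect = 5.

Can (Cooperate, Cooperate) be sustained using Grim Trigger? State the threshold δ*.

δ* = 0.8571; since δ = 0.75 < 0.8571, cooperation cannot be sustained

Work:
For Grim Trigger:
Cooperate forever: 6/(1-δ)
Defect then punished: 12 + 5·δ/(1-δ)
Need: 6/(1-δ) ≥ 12 + 5·δ/(1-δ)
Solving: δ ≥ (T-R)/(T-P) = (12-6)/(12-5) = 0.8571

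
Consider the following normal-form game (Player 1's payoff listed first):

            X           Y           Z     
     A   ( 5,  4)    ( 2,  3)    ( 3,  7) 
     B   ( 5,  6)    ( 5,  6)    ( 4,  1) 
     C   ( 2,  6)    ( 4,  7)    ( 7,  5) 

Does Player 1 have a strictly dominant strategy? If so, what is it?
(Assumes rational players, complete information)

No strictly dominant strategy exists for Player 1

Work:
A strategy strictly dominates another if it gives a strictly higher payoff against every opponent action. Compare each pair of P1's strategies column-by-column:
  A vs B: [5 vs 5, 2 vs 5, 3 vs 4] → A does not strictly dominate B (column X: 5 ≤ 5)
  A vs C: [5 vs 2, 2 vs 4, 3 vs 7] → A does not strictly dominate C (column Y: 2 ≤ 4)
  B vs A: [5 vs 5, 5 vs 2, 4 vs 3] → B does not strictly dominate A (column X: 5 ≤ 5)
  B vs C: [5 vs 2, 5 vs 4, 4 vs 7] → B does not strictly dominate C (column Z: 4 ≤ 7)
  C vs A: [2 vs 5, 4 vs 2, 7 vs 3] → C does not strictly dominate A (column X: 2 ≤ 5)
  C vs B: [2 vs 5, 4 vs 5, 7 vs 4] → C does not strictly dominate B (column X: 2 ≤ 5)
No single strategy strictly dominates all others → no strictly dominant strategy.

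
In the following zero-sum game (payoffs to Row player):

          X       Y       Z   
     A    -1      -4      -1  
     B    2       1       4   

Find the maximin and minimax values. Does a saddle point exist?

Maximin = 1, Minimax = 1, Saddle: True

Work:
Row minimums: [-4, 1] → maximin = 1
Column maximums: [2, 1, 4] → minimax = 1
Saddle point exists! Game value = 1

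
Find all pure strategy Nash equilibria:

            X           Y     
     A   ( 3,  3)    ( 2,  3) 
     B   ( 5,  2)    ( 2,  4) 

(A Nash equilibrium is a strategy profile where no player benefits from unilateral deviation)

Nash equilibrium: (A, Y), (B, Y)

Work:
Best responses:
  P1 vs X: payoffs [3, 5] → best response B (payoff 5)
  P1 vs Y: payoffs [2, 2] → best response A/B (payoff 2)
  P2 vs A: payoffs [3, 3] → best response X/Y (payoff 3)
  P2 vs B: payoffs [2, 4] → best response Y (payoff 4)
Mutual best responses: (A,Y), (B,Y) → Nash equilibria.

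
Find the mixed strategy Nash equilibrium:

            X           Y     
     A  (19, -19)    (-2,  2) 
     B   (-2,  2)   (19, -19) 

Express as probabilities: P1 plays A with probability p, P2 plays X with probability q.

p = 0.5, q = 0.5

Work:
Find probabilities that make opponent indifferent:
P2 chooses q to make P1 indifferent between A and B
P1 chooses p to make P2 indifferent between X and Y
Mixed NE: P1 plays (A: 0.5, B: 0.5), P2 plays (X: 0.5, Y: 0.5)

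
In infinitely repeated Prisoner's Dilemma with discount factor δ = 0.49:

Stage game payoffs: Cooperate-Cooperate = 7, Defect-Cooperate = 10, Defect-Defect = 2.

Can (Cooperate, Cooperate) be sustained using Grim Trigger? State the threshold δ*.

δ* = 0.375; since δ = 0.49 ≥ 0.375, cooperation can be sustained

Work:
For Grim Trigger:
Cooperate forever: 7/(1-δ)
Defect then punished: 10 + 2·δ/(1-δ)
Need: 7/(1-δ) ≥ 10 + 2·δ/(1-δ)
Solving: δ ≥ (T-R)/(T-P) = (10-7)/(10-2) = 0.375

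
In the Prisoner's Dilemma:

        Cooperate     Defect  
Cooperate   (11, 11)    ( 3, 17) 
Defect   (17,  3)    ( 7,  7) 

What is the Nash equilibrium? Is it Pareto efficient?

(Defect, Defect) is NE; not Pareto efficient

Work:
Defect dominates Cooperate for both players:
If P2 cooperates: Defect (17) > Cooperate (11)
If P2 defects: Defect (7) > Cooperate (3)
NE: (Defect, Defect) with payoff (7, 7)
But (Cooperate, Cooperate) = (11, 11) Pareto dominates (7, 7)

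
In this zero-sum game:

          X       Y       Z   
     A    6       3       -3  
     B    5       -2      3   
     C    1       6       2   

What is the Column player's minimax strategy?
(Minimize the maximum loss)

Column should play Z, value = 3

Work:
Column player minimizes Row's maximum payoff:
Column X: max payoff to Row = 6
Column Y: max payoff to Row = 6
Column Z: max payoff to Row = 3
Minimum is 3, achieved by column Z.
Minimax strategy: Z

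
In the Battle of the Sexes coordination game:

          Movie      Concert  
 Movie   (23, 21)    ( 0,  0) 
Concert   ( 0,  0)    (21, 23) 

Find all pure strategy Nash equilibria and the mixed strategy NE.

Pure NE: (Movie, Movie) and (Concert, Concert); Mixed NE: p = 0.5227, q = 0.4773

Work:
Check pure NE:
(Movie, Movie): (23, 21) - no unilateral deviation beneficial
(Concert, Concert): (21, 23) - no unilateral deviation beneficial
Mixed NE: P1 plays Movie with p = 0.5227, P2 plays Movie with q = 0.4773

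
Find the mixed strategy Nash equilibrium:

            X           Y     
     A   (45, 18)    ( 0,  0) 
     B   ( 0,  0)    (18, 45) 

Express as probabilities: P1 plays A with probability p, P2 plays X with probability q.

p = 0.7143, q = 0.2857

Work:
Find probabilities that make opponent indifferent:
P2 chooses q to make P1 indifferent between A and B
P1 chooses p to make P2 indifferent between X and Y
Mixed NE: P1 plays (A: 0.7143, B: 0.2857), P2 plays (X: 0.2857, Y: 0.7143)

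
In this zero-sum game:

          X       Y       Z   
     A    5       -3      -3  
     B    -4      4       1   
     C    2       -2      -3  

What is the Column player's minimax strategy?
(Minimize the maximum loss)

Column should play Z, value = 1

Work:
Column player minimizes Row's maximum payoff:
Column X: max payoff to Row = 5
Column Y: max payoff to Row = 4
Column Z: max payoff to Row = 1
Minimum is 1, achieved by column Z.
Minimax strategy: Z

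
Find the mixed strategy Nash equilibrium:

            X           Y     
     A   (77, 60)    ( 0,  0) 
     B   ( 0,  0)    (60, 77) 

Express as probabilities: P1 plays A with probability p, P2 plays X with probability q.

p = 0.562, q = 0.438

Work:
Find probabilities that make opponent indifferent:
P2 chooses q to make P1 indifferent between A and B
P1 chooses p to make P2 indifferent between X and Y
Mixed NE: P1 plays (A: 0.562, B: 0.438), P2 plays (X: 0.438, Y: 0.562)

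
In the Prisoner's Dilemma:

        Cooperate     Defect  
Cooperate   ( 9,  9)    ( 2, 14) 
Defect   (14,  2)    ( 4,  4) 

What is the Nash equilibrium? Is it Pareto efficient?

(Defect, Defect) is NE; not Pareto efficient

Work:
Defect dominates Cooperate for both players:
If P2 cooperates: Defect (14) > Cooperate (9)
If P2 defects: Defect (4) > Cooperate (2)
NE: (Defect, Defect) with payoff (4, 4)
But (Cooperate, Cooperate) = (9, 9) Pareto dominates (4, 4)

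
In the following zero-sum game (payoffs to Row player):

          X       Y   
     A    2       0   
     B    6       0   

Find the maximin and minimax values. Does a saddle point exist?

Maximin = 0, Minimax = 0, Saddle: True

Work:
Row minimums: [0, 0] → maximin = 0
Column maximums: [6, 0] → minimax = 0
Saddle point exists! Game value = 0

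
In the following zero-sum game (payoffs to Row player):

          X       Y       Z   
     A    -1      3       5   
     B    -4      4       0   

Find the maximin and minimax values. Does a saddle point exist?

Maximin = -1, Minimax = -1, Saddle: True

Work:
Row minimums: [-1, -4] → maximin = -1
Column maximums: [-1, 4, 5] → minimax = -1
Saddle point exists! Game value = -1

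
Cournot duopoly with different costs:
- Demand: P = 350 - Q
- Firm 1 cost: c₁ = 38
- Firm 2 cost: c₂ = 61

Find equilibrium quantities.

q₁* = 111.67, q₂* = 88.67

Work:
Reaction: q₁ = (350 - 38 - q₂)/2
Reaction: q₂ = (350 - 61 - q₁)/2
Solve simultaneously:
q₁* = (350 - 2×38 + 61)/3 = 111.67
q₂* = (350 - 2×61 + 38)/3 = 88.67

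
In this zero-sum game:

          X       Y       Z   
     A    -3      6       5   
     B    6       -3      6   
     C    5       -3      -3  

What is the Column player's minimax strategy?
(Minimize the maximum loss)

Column should play X or Y or Z (all achieve the minimum), value = 6

Work:
Column player minimizes Row's maximum payoff:
Column X: max payoff to Row = 6
Column Y: max payoff to Row = 6
Column Z: max payoff to Row = 6
Minimum is 6, achieved by columns X, Y, Z (tied).
Each of X or Y or Z is a minimax strategy.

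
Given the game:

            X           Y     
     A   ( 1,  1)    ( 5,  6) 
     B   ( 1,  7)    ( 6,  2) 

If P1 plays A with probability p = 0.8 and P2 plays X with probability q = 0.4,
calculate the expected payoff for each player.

E[P1] = 3.52, E[P2] = 4.0

Work:
E[P1] = p·q·π₁(A,X) + p·(1-q)·π₁(A,Y) + (1-p)·q·π₁(B,X) + (1-p)·(1-q)·π₁(B,Y)
= 0.8·0.4·1 + 0.8·0.6·5 + 0.2·0.4·1 + 0.2·0.6·6
= 3.52

E[P2] = 4.0 (similar calculation)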